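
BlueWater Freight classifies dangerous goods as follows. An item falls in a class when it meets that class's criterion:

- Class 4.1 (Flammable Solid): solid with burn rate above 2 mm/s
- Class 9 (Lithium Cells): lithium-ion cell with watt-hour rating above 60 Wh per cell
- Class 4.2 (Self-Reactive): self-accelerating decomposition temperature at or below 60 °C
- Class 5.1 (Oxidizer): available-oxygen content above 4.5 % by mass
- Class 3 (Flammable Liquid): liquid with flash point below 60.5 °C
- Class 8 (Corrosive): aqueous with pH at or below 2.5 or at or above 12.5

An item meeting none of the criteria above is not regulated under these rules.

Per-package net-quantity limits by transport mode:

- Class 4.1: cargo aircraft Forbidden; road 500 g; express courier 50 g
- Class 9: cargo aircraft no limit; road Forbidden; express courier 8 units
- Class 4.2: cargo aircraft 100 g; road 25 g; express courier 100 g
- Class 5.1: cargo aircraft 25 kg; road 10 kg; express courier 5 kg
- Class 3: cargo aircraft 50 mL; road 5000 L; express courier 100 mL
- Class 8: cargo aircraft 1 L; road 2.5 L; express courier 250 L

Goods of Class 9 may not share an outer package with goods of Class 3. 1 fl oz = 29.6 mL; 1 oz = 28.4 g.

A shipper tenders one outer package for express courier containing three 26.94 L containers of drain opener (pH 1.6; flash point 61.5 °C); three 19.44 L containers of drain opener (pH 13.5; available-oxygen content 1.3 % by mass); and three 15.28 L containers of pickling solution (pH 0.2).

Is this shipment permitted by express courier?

The drain opener has pH 1.6, which is ≤ 2.5, so it is Class 8 (Corrosive).
Drain opener: pH 13.5 ≥ 12.5 → Class 8 (Corrosive).
Pickling solution: pH 0.2 ≤ 2.5 → Class 8 (Corrosive).
Total Class 8: (three 26.94 L containers = 80.82 L) + (three 19.44 L containers = 58.32 L) + (three 15.28 L containers = 45.84 L) = 184.98 L.
184.98 L is within the express courier limit of 250 L for Class 8.

Yes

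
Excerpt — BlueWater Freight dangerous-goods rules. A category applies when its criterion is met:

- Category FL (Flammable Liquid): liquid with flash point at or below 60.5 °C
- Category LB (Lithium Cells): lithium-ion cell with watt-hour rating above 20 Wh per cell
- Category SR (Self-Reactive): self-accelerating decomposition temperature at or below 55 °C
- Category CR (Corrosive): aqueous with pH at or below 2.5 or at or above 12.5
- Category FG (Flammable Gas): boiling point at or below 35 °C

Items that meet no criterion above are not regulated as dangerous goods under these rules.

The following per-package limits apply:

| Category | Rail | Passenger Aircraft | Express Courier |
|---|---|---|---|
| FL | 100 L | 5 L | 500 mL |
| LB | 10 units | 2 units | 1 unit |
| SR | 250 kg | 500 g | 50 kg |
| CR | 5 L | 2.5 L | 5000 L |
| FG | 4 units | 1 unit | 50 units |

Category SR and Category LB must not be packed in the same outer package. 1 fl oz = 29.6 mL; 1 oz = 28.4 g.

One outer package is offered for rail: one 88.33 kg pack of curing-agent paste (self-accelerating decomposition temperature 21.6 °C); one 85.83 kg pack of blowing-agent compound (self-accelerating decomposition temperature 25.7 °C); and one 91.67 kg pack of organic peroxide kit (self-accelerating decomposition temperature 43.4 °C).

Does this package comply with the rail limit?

With self-accelerating decomposition temperature 21.6 °C (≤ 55 °C), the curing-agent paste falls in Category SR.
With self-accelerating decomposition temperature 25.7 °C (≤ 55 °C), the blowing-agent compound falls in Category SR.
The organic peroxide kit has self-accelerating decomposition temperature 43.4 °C, which is ≤ 55 °C, so it is Category SR (Self-Reactive).
Total Category SR: 88.33 kg + 85.83 kg + 91.67 kg = 265.83 kg.
265.83 kg exceeds the rail limit of 250 kg for Category SR.

No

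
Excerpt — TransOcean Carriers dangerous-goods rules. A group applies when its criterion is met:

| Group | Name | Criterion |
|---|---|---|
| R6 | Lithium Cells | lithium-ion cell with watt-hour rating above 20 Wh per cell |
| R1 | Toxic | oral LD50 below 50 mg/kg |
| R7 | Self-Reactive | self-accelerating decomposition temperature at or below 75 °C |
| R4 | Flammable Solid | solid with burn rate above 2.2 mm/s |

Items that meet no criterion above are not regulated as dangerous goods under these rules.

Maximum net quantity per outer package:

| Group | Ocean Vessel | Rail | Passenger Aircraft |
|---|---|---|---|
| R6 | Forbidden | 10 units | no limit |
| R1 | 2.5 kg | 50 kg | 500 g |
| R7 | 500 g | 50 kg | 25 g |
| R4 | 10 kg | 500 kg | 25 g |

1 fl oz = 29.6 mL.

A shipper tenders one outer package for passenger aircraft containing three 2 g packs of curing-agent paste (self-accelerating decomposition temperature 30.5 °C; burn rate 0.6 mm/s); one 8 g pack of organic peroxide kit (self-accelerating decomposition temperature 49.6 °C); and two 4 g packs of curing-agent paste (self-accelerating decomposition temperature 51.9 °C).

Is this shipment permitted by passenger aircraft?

The curing-agent paste has self-accelerating decomposition temperature 30.5 °C, which is ≤ 75 °C, so it is Group R7 (Self-Reactive).
With self-accelerating decomposition temperature 49.6 °C (≤ 75 °C), the organic peroxide kit falls in Group R7.
Self-accelerating decomposition temperature 51.9 °C meets the Group R7 criterion (Self-Reactive), so the curing-agent paste is Group R7.
Group R7 net quantity: (three 2 g packs = 6 g) + 8 g + (two 4 g packs = 8 g) = 22 g.
22 g ≤ 25 g (passenger aircraft limit, Group R7) — within limit.

Yes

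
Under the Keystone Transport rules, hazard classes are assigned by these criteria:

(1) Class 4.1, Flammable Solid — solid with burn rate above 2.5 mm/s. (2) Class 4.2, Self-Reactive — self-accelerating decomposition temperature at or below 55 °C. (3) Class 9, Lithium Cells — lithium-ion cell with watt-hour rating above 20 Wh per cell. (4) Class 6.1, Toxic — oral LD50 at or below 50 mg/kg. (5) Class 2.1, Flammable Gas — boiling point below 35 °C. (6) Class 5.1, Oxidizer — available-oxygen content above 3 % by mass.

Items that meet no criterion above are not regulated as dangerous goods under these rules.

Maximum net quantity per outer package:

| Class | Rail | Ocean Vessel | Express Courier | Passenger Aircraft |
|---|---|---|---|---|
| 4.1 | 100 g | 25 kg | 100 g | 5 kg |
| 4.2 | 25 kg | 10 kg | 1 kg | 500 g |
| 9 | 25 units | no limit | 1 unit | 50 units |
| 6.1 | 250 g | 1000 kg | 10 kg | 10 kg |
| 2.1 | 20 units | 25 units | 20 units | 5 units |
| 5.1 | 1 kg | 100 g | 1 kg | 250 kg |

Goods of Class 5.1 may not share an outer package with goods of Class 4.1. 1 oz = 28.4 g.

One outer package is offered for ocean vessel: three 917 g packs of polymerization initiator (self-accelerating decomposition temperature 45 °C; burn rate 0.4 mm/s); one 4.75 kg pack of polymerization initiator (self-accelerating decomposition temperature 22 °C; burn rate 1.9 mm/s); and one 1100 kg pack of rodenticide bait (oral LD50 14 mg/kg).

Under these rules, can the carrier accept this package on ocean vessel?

The polymerization initiator has self-accelerating decomposition temperature 45 °C, which is ≤ 55 °C, so it is Class 4.2 (Self-Reactive).
The polymerization initiator has self-accelerating decomposition temperature 22 °C, which is ≤ 55 °C, so it is Class 4.2 (Self-Reactive).
With oral LD50 14 mg/kg (≤ 50 mg/kg), the rodenticide bait falls in Class 6.1.
Class 4.2 net quantity: (three 917 g packs = 2.751 kg) + 4.75 kg = 7.501 kg.
7.501 kg ≤ 10 kg (ocean vessel limit, Class 4.2) — within limit.
Class 6.1 quantity: 1100 kg.
1100 kg > 1000 kg (ocean vessel limit, Class 6.1) — over the limit.
The segregation rule (Class 5.1 with Class 4.1) does not apply to Class 4.2 with Class 6.1.

No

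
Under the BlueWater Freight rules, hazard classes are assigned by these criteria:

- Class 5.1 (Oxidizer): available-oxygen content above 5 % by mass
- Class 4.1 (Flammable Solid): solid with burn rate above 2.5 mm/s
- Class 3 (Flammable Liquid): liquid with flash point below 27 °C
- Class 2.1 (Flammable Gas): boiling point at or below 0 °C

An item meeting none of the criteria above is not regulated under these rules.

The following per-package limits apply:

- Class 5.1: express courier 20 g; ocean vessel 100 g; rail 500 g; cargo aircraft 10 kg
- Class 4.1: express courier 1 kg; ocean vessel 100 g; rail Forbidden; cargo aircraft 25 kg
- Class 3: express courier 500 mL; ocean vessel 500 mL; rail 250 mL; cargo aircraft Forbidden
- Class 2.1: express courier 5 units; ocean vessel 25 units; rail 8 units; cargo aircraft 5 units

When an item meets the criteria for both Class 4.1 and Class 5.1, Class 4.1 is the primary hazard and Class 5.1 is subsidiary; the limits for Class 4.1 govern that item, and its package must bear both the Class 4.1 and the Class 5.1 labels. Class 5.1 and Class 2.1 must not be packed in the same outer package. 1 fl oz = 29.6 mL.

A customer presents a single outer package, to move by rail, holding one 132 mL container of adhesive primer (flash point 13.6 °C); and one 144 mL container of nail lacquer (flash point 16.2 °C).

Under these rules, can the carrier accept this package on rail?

Flash point 13.6 °C meets the Class 3 criterion (Flammable Liquid), so the adhesive primer is Class 3.
Flash point 16.2 °C meets the Class 3 criterion (Flammable Liquid), so the nail lacquer is Class 3.
Total Class 3: 132 mL + 144 mL = 276 mL.
That exceeds the Class 3 rail limit of 250 mL.

No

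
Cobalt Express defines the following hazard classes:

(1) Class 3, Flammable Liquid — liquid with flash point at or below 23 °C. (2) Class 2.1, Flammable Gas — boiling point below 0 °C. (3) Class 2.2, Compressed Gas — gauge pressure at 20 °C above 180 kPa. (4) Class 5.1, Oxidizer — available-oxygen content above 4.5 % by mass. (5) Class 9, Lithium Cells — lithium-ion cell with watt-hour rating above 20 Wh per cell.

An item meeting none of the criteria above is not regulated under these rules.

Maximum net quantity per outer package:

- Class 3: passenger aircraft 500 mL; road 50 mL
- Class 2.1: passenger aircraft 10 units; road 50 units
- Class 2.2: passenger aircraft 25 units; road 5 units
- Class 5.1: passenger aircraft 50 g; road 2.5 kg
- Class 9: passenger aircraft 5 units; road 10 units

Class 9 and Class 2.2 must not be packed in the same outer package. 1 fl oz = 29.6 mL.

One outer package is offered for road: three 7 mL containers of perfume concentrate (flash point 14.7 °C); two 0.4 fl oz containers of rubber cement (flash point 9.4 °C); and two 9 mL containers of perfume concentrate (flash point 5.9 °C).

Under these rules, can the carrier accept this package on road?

Perfume concentrate: flash point 14.7 °C ≤ 23 °C → Class 3 (Flammable Liquid).
Rubber cement: flash point 9.4 °C ≤ 23 °C → Class 3 (Flammable Liquid).
Flash point 5.9 °C meets the Class 3 criterion (Flammable Liquid), so the perfume concentrate is Class 3.
Class 3 net quantity: (three 7 mL containers = 21 mL) + (two 0.4 fl oz containers = 23.68 mL) + (two 9 mL containers = 18 mL) = 62.68 mL.
That exceeds the Class 3 road limit of 50 mL.

No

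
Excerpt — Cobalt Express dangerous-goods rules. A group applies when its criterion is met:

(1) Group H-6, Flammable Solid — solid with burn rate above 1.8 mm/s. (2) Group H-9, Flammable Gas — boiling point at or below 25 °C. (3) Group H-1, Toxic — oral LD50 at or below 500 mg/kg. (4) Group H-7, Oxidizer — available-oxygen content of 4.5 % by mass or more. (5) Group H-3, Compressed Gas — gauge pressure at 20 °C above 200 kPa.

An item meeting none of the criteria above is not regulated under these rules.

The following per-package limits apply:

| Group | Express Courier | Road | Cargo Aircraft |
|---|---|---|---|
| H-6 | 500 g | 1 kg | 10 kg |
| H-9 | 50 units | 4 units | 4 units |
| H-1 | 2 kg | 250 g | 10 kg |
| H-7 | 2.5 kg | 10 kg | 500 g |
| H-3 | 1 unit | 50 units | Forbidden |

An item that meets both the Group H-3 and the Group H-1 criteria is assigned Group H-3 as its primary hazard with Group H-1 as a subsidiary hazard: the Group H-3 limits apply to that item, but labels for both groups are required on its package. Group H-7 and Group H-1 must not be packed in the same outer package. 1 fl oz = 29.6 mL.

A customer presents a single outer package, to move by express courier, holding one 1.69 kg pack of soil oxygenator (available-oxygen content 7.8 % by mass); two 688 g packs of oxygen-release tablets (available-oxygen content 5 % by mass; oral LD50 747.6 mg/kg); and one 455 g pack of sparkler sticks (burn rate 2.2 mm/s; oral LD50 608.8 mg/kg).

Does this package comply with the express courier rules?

No

With available-oxygen content 7.8 % by mass (≥ 4.5 % by mass), the soil oxygenator falls in Group H-7.
Available-oxygen content 5 % by mass meets the Group H-7 criterion (Oxidizer), so the oxygen-release tablets are Group H-7.
Burn rate 2.2 mm/s meets the Group H-6 criterion (Flammable Solid), so the sparkler sticks are Group H-6.
Total Group H-7: 1.69 kg + (two 688 g packs = 1.376 kg) = 3.066 kg.
3.066 kg > 2.5 kg (express courier limit, Group H-7) — over the limit.
Group H-6 quantity: 455 g.
That is within the Group H-6 express courier limit of 500 g.
The segregation rule (Group H-7 with Group H-1) does not apply to Group H-7 with Group H-6.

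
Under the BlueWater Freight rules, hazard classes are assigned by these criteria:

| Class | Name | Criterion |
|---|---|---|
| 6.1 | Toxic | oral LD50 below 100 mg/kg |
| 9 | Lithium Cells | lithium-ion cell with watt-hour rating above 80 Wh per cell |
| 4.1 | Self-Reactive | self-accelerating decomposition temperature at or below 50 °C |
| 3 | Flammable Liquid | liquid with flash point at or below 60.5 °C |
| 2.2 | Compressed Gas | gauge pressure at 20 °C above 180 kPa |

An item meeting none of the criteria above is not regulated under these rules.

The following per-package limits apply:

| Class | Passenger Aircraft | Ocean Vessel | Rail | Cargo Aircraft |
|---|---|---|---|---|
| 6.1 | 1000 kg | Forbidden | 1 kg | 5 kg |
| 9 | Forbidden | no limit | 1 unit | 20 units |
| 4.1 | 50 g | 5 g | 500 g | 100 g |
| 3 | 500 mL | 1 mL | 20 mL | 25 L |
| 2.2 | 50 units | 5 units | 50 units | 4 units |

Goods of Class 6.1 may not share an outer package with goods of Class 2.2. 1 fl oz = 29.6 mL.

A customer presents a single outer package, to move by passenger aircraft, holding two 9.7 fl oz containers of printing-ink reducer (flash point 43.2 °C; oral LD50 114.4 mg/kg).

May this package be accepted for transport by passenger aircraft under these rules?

No

The printing-ink reducer has flash point 43.2 °C, which is ≤ 60.5 °C, so it is Class 3 (Flammable Liquid).
Class 3 quantity: two 9.7 fl oz containers = 574.24 mL.
574.24 mL > 500 mL (passenger aircraft limit, Class 3) — over the limit.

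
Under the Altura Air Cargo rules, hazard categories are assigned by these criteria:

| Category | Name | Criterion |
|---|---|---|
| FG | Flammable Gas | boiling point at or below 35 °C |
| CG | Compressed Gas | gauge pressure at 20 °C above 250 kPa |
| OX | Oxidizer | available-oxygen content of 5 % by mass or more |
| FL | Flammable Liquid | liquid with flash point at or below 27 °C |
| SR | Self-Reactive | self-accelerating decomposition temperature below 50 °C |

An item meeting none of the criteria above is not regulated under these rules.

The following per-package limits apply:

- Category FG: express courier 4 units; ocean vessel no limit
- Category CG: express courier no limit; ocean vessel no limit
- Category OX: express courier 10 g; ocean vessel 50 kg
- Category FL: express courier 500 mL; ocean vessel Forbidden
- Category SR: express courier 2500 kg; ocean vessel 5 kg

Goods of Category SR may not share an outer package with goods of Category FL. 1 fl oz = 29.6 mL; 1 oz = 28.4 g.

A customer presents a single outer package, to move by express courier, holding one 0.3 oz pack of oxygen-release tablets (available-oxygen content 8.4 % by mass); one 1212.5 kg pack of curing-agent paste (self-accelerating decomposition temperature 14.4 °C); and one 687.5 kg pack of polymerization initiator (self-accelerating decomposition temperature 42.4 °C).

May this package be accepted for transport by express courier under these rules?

Yes

With available-oxygen content 8.4 % by mass (≥ 5 % by mass), the oxygen-release tablets fall in Category OX.
With self-accelerating decomposition temperature 14.4 °C (< 50 °C), the curing-agent paste falls in Category SR.
Self-accelerating decomposition temperature 42.4 °C meets the Category SR criterion (Self-Reactive), so the polymerization initiator is Category SR.
Total Category SR: 1212.5 kg + 687.5 kg = 1900 kg.
That is within the Category SR express courier limit of 2500 kg.
Category OX quantity: one 0.3 oz pack = 8.52 g.
8.52 g ≤ 10 g (express courier limit, Category OX) — within limit.
The segregation rule (Category SR with Category FL) does not apply to Category SR with Category OX.
Every hazard category is within its express courier limit and no segregation rule is violated.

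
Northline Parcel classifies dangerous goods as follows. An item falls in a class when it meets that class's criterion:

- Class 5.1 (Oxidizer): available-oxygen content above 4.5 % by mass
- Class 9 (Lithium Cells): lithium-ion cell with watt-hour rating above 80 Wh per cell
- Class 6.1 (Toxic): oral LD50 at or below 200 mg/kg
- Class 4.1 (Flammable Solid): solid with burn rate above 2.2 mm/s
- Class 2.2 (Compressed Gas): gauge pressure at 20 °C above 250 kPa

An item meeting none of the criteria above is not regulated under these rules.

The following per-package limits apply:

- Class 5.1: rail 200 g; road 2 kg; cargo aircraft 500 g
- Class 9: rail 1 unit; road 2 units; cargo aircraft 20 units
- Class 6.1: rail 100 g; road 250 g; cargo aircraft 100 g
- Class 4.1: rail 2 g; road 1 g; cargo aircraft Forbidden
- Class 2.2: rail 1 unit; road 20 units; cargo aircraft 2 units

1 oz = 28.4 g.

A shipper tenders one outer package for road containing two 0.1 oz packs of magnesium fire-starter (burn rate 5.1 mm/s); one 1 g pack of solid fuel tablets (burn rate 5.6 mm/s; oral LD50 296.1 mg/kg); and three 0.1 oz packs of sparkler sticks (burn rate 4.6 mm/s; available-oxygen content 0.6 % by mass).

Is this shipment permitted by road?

With burn rate 5.1 mm/s (> 2.2 mm/s), the magnesium fire-starter falls in Class 4.1.
With burn rate 5.6 mm/s (> 2.2 mm/s), the solid fuel tablets fall in Class 4.1.
Burn rate 4.6 mm/s meets the Class 4.1 criterion (Flammable Solid), so the sparkler sticks are Class 4.1.
Total Class 4.1: (two 0.1 oz packs = 5.68 g) + 1 g + (three 0.1 oz packs = 8.52 g) = 15.2 g.
15.2 g exceeds the road limit of 1 g for Class 4.1.

No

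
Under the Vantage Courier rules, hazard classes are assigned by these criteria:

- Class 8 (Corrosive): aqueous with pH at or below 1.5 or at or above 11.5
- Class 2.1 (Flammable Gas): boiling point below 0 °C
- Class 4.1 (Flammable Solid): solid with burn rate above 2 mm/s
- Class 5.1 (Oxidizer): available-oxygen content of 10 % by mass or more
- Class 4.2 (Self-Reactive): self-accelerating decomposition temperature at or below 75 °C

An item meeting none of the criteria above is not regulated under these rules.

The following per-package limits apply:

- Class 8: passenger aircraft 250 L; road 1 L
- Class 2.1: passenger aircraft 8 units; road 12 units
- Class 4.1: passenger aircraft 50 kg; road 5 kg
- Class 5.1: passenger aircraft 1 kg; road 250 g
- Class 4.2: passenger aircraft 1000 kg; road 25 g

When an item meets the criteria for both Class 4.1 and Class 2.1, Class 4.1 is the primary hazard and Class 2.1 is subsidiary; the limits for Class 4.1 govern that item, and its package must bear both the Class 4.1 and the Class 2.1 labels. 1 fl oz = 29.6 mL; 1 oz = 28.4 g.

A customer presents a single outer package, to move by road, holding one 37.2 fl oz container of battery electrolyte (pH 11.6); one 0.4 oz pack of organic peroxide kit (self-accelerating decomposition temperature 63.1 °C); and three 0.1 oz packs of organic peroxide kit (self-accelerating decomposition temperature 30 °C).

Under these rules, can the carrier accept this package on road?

Battery electrolyte: pH 11.6 ≥ 11.5 → Class 8 (Corrosive).
With self-accelerating decomposition temperature 63.1 °C (≤ 75 °C), the organic peroxide kit falls in Class 4.2.
With self-accelerating decomposition temperature 30 °C (≤ 75 °C), the organic peroxide kit falls in Class 4.2.
Class 8 quantity: one 37.2 fl oz container = 1101.12 mL.
That exceeds the Class 8 road limit of 1 L.
Class 4.2 net quantity: (one 0.4 oz pack = 11.36 g) + (three 0.1 oz packs = 8.52 g) = 19.88 g.
19.88 g ≤ 25 g (road limit, Class 4.2) — within limit.

No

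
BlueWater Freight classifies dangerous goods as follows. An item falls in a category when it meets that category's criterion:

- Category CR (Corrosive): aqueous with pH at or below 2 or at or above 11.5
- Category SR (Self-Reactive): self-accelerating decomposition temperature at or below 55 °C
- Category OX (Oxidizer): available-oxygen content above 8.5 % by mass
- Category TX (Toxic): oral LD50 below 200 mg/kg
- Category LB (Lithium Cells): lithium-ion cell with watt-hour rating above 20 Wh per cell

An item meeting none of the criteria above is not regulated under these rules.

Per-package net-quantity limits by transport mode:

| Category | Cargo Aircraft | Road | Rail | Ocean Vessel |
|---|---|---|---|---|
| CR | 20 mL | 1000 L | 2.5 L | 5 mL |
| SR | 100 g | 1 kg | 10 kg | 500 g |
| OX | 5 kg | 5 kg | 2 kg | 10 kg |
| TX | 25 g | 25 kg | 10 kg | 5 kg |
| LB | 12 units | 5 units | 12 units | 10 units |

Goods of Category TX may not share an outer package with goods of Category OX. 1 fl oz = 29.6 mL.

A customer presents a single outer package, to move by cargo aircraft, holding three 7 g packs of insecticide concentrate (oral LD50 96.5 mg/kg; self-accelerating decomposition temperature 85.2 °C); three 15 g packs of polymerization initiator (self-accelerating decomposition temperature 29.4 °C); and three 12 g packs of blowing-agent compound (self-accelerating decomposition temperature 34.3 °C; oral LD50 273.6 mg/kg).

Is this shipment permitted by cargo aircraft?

With oral LD50 96.5 mg/kg (< 200 mg/kg), the insecticide concentrate falls in Category TX.
With self-accelerating decomposition temperature 29.4 °C (≤ 55 °C), the polymerization initiator falls in Category SR.
Blowing-agent compound: self-accelerating decomposition temperature 34.3 °C ≤ 55 °C → Category SR (Self-Reactive).
Category TX quantity: three 7 g packs = 21 g.
21 g is within the cargo aircraft limit of 25 g for Category TX.
Category SR net quantity: (three 15 g packs = 45 g) + (three 12 g packs = 36 g) = 81 g.
81 g is within the cargo aircraft limit of 100 g for Category SR.
The segregation rule (Category TX with Category OX) does not apply to Category TX with Category SR.
Every hazard category is within its cargo aircraft limit and no segregation rule is violated.

Yes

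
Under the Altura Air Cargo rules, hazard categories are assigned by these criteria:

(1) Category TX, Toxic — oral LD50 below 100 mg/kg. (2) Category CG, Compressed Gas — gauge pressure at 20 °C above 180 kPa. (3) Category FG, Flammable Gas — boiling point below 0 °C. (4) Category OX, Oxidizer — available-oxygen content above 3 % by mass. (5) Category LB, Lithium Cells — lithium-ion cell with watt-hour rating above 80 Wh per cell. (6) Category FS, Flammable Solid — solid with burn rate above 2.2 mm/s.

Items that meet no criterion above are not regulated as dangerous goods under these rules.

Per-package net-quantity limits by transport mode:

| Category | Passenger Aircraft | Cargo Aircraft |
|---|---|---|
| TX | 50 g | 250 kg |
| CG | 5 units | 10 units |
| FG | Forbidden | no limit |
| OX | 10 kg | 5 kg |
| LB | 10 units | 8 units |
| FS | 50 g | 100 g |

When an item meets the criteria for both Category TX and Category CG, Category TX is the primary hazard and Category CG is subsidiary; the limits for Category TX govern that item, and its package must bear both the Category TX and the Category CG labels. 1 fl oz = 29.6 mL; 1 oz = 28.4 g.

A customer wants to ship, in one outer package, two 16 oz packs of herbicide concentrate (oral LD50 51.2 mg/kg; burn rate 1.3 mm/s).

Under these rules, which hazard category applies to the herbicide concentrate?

The herbicide concentrate has oral LD50 51.2 mg/kg, which is < 100 mg/kg, so it is Category TX (Toxic).

Category TX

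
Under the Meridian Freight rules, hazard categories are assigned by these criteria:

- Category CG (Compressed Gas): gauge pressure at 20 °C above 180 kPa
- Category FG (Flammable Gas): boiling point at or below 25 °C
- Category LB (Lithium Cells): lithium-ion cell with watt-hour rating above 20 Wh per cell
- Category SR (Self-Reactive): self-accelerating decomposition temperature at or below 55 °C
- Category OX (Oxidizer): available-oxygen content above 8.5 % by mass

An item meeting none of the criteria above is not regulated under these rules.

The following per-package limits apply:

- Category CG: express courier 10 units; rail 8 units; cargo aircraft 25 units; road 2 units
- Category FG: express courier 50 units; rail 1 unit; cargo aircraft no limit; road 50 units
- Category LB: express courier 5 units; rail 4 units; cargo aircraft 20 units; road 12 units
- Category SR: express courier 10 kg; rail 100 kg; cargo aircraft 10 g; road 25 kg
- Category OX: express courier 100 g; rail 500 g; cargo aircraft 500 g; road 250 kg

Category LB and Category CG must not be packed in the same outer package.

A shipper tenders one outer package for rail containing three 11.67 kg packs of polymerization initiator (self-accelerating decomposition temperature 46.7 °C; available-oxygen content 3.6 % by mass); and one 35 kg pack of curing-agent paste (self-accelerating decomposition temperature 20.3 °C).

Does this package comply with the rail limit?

Yes

With self-accelerating decomposition temperature 46.7 °C (≤ 55 °C), the polymerization initiator falls in Category SR.
With self-accelerating decomposition temperature 20.3 °C (≤ 55 °C), the curing-agent paste falls in Category SR.
Category SR net quantity: (three 11.67 kg packs = 35.01 kg) + 35 kg = 70.01 kg.
That is within the Category SR rail limit of 100 kg.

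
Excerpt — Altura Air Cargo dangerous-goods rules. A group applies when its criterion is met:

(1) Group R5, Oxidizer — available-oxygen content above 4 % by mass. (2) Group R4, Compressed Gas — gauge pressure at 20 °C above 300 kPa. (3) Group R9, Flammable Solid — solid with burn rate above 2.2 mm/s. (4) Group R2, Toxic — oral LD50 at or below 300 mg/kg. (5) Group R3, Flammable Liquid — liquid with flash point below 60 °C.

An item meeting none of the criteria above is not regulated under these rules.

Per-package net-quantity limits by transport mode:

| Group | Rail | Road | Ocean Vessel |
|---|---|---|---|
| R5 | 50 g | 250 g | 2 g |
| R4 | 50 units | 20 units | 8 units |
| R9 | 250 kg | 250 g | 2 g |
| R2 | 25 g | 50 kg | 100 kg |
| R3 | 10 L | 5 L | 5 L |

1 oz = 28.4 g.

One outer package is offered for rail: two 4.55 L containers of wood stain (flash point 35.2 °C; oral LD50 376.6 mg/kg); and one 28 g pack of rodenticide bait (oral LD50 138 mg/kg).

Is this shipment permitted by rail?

No

Wood stain: flash point 35.2 °C < 60 °C → Group R3 (Flammable Liquid).
Oral LD50 138 mg/kg meets the Group R2 criterion (Toxic), so the rodenticide bait is Group R2.
Group R2 quantity: 28 g.
28 g exceeds the rail limit of 25 g for Group R2.
Group R3 quantity: two 4.55 L containers = 9.1 L.
That is within the Group R3 rail limit of 10 L.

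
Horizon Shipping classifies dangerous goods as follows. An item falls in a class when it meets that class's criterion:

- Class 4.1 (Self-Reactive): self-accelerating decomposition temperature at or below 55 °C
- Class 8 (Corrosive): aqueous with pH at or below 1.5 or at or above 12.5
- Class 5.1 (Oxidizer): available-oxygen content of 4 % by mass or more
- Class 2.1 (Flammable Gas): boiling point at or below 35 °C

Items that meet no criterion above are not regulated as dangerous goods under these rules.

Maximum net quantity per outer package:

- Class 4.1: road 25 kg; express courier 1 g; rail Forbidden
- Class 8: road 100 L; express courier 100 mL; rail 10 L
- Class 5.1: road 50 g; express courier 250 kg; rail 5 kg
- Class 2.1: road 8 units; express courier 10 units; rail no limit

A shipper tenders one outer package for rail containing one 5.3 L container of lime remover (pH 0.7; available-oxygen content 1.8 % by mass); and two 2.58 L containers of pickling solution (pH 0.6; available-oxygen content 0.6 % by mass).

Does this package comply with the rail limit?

Lime remover: pH 0.7 ≤ 1.5 → Class 8 (Corrosive).
Pickling solution: pH 0.6 ≤ 1.5 → Class 8 (Corrosive).
Class 8 net quantity: 5.3 L + (two 2.58 L containers = 5.16 L) = 10.46 L.
10.46 L exceeds the rail limit of 10 L for Class 8.

No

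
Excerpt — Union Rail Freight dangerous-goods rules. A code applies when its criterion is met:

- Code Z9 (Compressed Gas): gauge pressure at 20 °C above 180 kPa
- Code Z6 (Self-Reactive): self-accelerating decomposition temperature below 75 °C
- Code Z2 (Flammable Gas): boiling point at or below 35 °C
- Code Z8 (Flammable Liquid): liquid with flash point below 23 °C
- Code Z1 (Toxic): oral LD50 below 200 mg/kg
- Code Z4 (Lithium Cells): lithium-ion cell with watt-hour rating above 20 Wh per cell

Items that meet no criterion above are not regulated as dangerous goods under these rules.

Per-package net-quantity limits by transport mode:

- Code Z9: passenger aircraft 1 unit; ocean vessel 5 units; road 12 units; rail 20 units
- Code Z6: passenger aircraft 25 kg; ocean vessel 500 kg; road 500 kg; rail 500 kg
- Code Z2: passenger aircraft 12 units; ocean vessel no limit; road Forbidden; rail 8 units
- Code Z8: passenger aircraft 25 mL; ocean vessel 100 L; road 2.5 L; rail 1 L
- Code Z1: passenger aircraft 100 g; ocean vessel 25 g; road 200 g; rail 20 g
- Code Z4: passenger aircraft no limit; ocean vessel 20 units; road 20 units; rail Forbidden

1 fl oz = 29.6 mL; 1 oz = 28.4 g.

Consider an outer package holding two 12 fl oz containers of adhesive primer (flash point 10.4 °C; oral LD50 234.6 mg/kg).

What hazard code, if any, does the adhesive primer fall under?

The adhesive primer has flash point 10.4 °C, which is < 23 °C, so it is Code Z8 (Flammable Liquid).

Code Z8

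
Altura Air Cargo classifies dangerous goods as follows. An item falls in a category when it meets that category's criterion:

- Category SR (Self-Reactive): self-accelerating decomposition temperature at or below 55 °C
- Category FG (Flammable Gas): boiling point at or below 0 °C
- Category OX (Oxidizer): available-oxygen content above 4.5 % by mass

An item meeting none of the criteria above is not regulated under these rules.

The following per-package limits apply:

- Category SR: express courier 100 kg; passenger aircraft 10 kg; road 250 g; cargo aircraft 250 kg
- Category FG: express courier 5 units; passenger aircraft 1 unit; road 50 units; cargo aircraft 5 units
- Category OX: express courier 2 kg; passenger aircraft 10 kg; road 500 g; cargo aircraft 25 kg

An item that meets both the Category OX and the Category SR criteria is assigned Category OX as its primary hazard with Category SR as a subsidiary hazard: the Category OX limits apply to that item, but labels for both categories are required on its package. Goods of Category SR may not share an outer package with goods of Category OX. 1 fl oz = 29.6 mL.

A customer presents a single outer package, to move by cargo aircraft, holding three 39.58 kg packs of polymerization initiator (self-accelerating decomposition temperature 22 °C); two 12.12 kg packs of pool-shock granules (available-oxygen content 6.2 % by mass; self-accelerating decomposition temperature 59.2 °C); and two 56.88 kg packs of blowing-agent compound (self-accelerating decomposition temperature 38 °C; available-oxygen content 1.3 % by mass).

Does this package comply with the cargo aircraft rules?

With self-accelerating decomposition temperature 22 °C (≤ 55 °C), the polymerization initiator falls in Category SR.
Pool-shock granules: available-oxygen content 6.2 % by mass > 4.5 % by mass → Category OX (Oxidizer).
Self-accelerating decomposition temperature 38 °C meets the Category SR criterion (Self-Reactive), so the blowing-agent compound is Category SR.
Category SR net quantity: (three 39.58 kg packs = 118.74 kg) + (two 56.88 kg packs = 113.76 kg) = 232.5 kg.
232.5 kg ≤ 250 kg (cargo aircraft limit, Category SR) — within limit.
Category OX quantity: two 12.12 kg packs = 24.24 kg.
24.24 kg ≤ 25 kg (cargo aircraft limit, Category OX) — within limit.
Category SR and Category OX may not share an outer package.

No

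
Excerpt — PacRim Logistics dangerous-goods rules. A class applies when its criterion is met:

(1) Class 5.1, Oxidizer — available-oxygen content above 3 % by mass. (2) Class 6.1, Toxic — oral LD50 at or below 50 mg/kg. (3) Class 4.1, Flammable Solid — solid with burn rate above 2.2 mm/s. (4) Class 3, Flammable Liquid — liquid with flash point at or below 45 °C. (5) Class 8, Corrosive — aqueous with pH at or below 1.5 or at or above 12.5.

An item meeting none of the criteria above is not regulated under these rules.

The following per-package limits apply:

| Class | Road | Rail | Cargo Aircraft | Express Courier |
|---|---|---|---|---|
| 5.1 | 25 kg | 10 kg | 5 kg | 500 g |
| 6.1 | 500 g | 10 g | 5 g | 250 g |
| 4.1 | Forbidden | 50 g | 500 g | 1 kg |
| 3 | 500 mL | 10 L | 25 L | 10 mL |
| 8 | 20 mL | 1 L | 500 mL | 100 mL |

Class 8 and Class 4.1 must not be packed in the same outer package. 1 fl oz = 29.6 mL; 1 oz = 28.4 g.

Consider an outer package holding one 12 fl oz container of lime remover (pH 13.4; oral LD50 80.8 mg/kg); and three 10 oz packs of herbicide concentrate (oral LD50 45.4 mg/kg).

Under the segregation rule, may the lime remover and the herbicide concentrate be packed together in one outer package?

Yes

Lime remover: pH 13.4 ≥ 12.5 → Class 8 (Corrosive).
With oral LD50 45.4 mg/kg (≤ 50 mg/kg), the herbicide concentrate falls in Class 6.1.
No segregation rule bars Class 8 with Class 6.1.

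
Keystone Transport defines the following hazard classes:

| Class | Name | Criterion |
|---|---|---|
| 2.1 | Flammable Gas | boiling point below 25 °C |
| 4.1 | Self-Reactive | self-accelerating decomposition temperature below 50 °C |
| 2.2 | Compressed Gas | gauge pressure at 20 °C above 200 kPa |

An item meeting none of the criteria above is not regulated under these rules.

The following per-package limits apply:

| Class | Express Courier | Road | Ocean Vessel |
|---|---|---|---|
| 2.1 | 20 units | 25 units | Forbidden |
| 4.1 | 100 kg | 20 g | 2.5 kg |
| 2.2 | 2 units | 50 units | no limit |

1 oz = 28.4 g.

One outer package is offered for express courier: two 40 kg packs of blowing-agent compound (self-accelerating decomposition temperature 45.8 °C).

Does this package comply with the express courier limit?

Self-accelerating decomposition temperature 45.8 °C meets the Class 4.1 criterion (Self-Reactive), so the blowing-agent compound is Class 4.1.
Class 4.1 quantity: two 40 kg packs = 80 kg.
That is within the Class 4.1 express courier limit of 100 kg.

Yes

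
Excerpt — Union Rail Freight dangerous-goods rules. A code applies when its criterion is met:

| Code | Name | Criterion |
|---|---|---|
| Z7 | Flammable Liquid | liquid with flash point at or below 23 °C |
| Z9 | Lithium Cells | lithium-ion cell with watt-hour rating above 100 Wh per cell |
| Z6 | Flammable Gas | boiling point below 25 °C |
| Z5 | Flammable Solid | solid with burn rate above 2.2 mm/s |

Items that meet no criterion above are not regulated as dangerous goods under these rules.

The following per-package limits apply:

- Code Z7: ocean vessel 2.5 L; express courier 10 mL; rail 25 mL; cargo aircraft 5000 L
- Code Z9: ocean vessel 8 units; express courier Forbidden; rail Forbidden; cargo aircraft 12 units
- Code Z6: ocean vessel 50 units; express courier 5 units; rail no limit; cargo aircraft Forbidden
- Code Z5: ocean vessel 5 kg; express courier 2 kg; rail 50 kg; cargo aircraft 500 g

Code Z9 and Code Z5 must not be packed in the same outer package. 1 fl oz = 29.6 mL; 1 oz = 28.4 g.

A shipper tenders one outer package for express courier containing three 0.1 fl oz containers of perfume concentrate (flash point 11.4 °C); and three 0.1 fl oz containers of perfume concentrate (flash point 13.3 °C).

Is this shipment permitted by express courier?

Flash point 11.4 °C meets the Code Z7 criterion (Flammable Liquid), so the perfume concentrate is Code Z7.
The perfume concentrate has flash point 13.3 °C, which is ≤ 23 °C, so it is Code Z7 (Flammable Liquid).
Code Z7 net quantity: (three 0.1 fl oz containers = 8.88 mL) + (three 0.1 fl oz containers = 8.88 mL) = 17.76 mL.
17.76 mL exceeds the express courier limit of 10 mL for Code Z7.

No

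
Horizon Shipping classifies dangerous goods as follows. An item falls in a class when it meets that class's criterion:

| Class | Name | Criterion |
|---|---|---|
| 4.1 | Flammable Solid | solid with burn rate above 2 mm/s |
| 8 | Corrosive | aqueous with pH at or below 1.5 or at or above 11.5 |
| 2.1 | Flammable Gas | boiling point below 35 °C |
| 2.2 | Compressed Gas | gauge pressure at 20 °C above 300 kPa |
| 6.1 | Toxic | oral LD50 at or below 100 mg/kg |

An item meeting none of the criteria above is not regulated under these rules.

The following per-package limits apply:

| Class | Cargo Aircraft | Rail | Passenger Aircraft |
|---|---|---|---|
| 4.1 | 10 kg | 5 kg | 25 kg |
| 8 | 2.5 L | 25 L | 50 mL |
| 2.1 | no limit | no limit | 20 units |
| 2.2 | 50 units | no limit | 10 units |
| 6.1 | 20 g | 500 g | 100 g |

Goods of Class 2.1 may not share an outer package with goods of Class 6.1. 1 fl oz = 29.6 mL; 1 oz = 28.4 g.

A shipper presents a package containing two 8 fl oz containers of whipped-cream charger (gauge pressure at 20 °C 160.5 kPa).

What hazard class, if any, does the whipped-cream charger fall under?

gauge pressure at 20 °C 160.5 kPa is not above 300 kPa, so Class 2.2 does not apply.
No criterion is met, so the item is not regulated.

Not regulated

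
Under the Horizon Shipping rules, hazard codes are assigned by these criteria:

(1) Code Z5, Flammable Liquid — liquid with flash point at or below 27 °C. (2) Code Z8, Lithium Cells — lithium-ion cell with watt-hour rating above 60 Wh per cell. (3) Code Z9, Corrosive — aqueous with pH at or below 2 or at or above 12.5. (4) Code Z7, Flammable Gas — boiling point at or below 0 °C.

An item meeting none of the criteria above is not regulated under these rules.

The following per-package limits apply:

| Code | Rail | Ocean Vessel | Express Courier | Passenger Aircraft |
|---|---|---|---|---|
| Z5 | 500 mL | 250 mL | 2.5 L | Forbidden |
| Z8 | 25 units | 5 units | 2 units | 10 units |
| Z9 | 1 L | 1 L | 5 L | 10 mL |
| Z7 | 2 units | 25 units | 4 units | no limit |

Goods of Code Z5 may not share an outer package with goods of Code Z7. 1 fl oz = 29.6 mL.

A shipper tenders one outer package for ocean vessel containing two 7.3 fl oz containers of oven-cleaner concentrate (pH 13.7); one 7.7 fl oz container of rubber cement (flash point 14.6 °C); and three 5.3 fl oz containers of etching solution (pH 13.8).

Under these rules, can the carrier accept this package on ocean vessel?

The oven-cleaner concentrate has pH 13.7, which is ≥ 12.5, so it is Code Z9 (Corrosive).
Flash point 14.6 °C meets the Code Z5 criterion (Flammable Liquid), so the rubber cement is Code Z5.
pH 13.8 meets the Code Z9 criterion (Corrosive), so the etching solution is Code Z9.
Code Z9 net quantity: (two 7.3 fl oz containers = 432.16 mL) + (three 5.3 fl oz containers = 470.64 mL) = 902.8 mL.
That is within the Code Z9 ocean vessel limit of 1 L.
Code Z5 quantity: one 7.7 fl oz container = 227.92 mL.
227.92 mL ≤ 250 mL (ocean vessel limit, Code Z5) — within limit.
The segregation rule (Code Z5 with Code Z7) does not apply to Code Z9 with Code Z5.
Every hazard code is within its ocean vessel limit and no segregation rule is violated.

Yes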